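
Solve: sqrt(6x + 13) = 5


Square both sides: 6x + 13 = 5^2 = 25
6x = 25 - 13 = 12
x = 2
Check: sqrt(6*2 + 13) = sqrt(25) = 5 ✓

x = 2


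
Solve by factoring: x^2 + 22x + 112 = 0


We need two numbers that multiply to 112 and add to 22.
Those numbers are 8 and 14 (since 8 * 14 = 112 and 8 + 14 = 22).
So x^2 + 22x + 112 = (x + 8)(x + 14) = 0
Setting each factor to zero: x = -8 or x = -14

x = -14, x = -8


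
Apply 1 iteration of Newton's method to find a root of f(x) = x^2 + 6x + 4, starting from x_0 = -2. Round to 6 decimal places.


Newton's method: x_(n+1) = x_n - f(x_n)/f'(x_n)
f(x) = x^2 + 6x + 4
f'(x) = 2x + 6

Iteration 1:
  f(-2.000000) = -4.000000
  f'(-2.000000) = 2.000000
  x_1 = -2.000000 - (-4.000000)/(2.000000) = 0.000000

x_1 = 0.000000


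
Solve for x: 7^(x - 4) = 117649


Express both sides with the same base.
117649 = 7^6
Since the bases match, equate exponents: x - 4 = 6
So x = 6 - (-4) = 10

x = 10


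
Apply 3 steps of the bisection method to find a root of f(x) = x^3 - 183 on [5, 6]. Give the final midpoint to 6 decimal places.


f(x) = x^3 - 183
f(5) = -58 < 0
f(6) = 33 > 0

Step 1: midpoint = (5.000000 + 6.000000)/2 = 5.500000
  f(5.500000) = -16.625000
  f(mid) < 0, so root is in [5.500000, 6.000000]

Step 2: midpoint = (5.500000 + 6.000000)/2 = 5.750000
  f(5.750000) = 7.109375
  f(mid) > 0, so root is in [5.500000, 5.750000]

Step 3: midpoint = (5.500000 + 5.750000)/2 = 5.625000
  f(5.625000) = -5.021484
  f(mid) < 0, so root is in [5.625000, 5.750000]

midpoint = 5.625000


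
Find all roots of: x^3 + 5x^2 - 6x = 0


The constant term is 0, so x = 0 is a root. Factor out x:
  x^2 + 5x - 6 = 0
Solve the quadratic x^2 + 5x - 6 = 0: discriminant = 5^2 - 4(1)(-6) = 25 + 24 = 49.
sqrt(49) = 7, so x = (-5 ± 7)/2: x = 1 or x = -6.
Collecting all roots found:

x = -6, x = 0, x = 1


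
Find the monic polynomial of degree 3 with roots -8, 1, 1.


A monic polynomial with roots -8, 1, 1 is:
p(x) = (x + 8)(x - 1)(x - 1)
After multiplying by (x + 8): x + 8
After multiplying by (x - 1): x^2 + 7x - 8
After multiplying by (x - 1): x^3 + 6x^2 - 15x + 8

x^3 + 6x^2 - 15x + 8


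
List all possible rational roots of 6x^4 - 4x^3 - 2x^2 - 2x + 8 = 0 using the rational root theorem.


Rational root theorem: possible roots are ±p/q where:
  p divides the constant term (8): p ∈ {1, 2, 4, 8}
  q divides the leading coefficient (6): q ∈ {1, 2, 3, 6}

All possible rational roots: -8, -4, -8/3, -2, -4/3, -1, -2/3, -1/2, -1/3, -1/6, 1/6, 1/3, 1/2, 2/3, 1, 4/3, 2, 8/3, 4, 8

-8, -4, -8/3, -2, -4/3, -1, -2/3, -1/2, -1/3, -1/6, 1/6, 1/3, 1/2, 2/3, 1, 4/3, 2, 8/3, 4, 8


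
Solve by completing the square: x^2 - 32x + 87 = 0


Start: x^2 - 32x + 87 = 0
Move constant: x^2 - 32x = -87
Half of -32 is -16, squared is 256
Add 256 to both sides: x^2 - 32x + 256 = 169
(x - 16)^2 = 169
x - 16 = ±13
x = 16 + 13 = 29 or x = 16 - 13 = 3

x = 3, x = 29


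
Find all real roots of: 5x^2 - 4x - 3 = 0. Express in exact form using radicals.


Using the quadratic formula: x = (-b ± sqrt(b^2 - 4ac)) / (2a)
Here a = 5, b = -4, c = -3
Discriminant = b^2 - 4ac = (-4)^2 - 4(5)(-3) = 16 + 60 = 76
Since discriminant = 76 > 0, there are two real roots.
x = (4 ± 2*sqrt(19)) / 10
Simplifying: x = (2 ± sqrt(19)) / 5
Numerically: x ≈ 1.2718 or x ≈ -0.4718

x = (2 + sqrt(19)) / 5 or x = (2 - sqrt(19)) / 5


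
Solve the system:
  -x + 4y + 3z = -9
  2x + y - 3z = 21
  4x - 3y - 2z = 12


Using Cramer's rule. Expand each determinant along the first row.
D  = (-1)*[1*(-2) - (-3)*(-3)] - 4*[2*(-2) - (-3)*4] + 3*[2*(-3) - 1*4]
  = (-1)*(-11) - 4*(8) + 3*(-10) = -51
Dx = (-9)*[1*(-2) - (-3)*(-3)] - 4*[21*(-2) - (-3)*12] + 3*[21*(-3) - 1*12]
  = (-9)*(-11) - 4*(-6) + 3*(-75) = -102
Dy = (-1)*[21*(-2) - (-3)*12] - (-9)*[2*(-2) - (-3)*4] + 3*[2*12 - 21*4]
  = (-1)*(-6) - (-9)*(8) + 3*(-60) = -102
Dz = (-1)*[1*12 - 21*(-3)] - 4*[2*12 - 21*4] + (-9)*[2*(-3) - 1*4]
  = (-1)*(75) - 4*(-60) + (-9)*(-10) = 255
x = Dx/D = -102/-51 = 2, y = Dy/D = -102/-51 = 2, z = Dz/D = 255/-51 = -5
Check eq1: (-1)(2) + (4)(2) + (3)(-5) = -9 = -9 ✓
Check eq2: (2)(2) + (1)(2) + (-3)(-5) = 21 = 21 ✓
Check eq3: (4)(2) + (-3)(2) + (-2)(-5) = 12 = 12 ✓

x = 2, y = 2, z = -5


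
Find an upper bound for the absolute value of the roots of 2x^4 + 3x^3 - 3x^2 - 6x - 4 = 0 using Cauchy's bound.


Cauchy's bound: all roots r satisfy |r| <= 1 + max(|a_i/a_n|) for i = 0,...,n-1
where a_n is the leading coefficient.

Coefficients: [2, 3, -3, -6, -4]
Leading coefficient a_n = 2
Ratios |a_i/a_n|: 3/2, 3/2, 3, 2
Maximum ratio: 3
Cauchy's bound: |r| <= 1 + 3 = 4

Upper bound = 4


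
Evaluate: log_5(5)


We need the exponent such that 5^? = 5
5^1 = 5
Therefore log_5(5) = 1

1


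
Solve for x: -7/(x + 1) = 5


Multiply both sides by (x + 1): -7 = 5(x + 1)
Distribute: -7 = 5x + 5
5x = -7 - 5 = -12
x = -12/5

x = -12/5


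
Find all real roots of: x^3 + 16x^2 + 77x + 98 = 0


Let p(x) = x^3 + 16x^2 + 77x + 98. By the rational root theorem (leading coefficient 1), any rational root is an integer divisor of 98: try ±1, ±2, ... in turn.
Test x = 1: value = 192 ≠ 0.
Test x = -1: value = 36 ≠ 0.
Test x = 2: value = 324 ≠ 0.
Test x = -2: value = 0 ✓, so (x + 2) is a factor.
Synthetic division by (x + 2): bring down 1; 1(-2) + 16 = 14; 14(-2) + 77 = 49; 49(-2) + 98 = 0 → quotient x^2 + 14x + 49, remainder 0.
Solve the quadratic x^2 + 14x + 49 = 0: discriminant = 14^2 - 4(1)(49) = 196 - 196 = 0.
Discriminant = 0, so a double root: x = -14/2 = -7.

x = -7 (multiplicity 2), x = -2


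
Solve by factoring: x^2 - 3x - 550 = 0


We need two numbers that multiply to -550 and add to -3.
Those numbers are -25 and 22 (since (-25) * 22 = -550 and (-25) + 22 = -3).
So x^2 - 3x - 550 = (x - 25)(x + 22) = 0
Setting each factor to zero: x = 25 or x = -22

x = -22, x = 25


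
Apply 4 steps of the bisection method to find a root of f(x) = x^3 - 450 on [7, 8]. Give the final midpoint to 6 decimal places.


f(x) = x^3 - 450
f(7) = -107 < 0
f(8) = 62 > 0

Step 1: midpoint = (7.000000 + 8.000000)/2 = 7.500000
  f(7.500000) = -28.125000
  f(mid) < 0, so root is in [7.500000, 8.000000]

Step 2: midpoint = (7.500000 + 8.000000)/2 = 7.750000
  f(7.750000) = 15.484375
  f(mid) > 0, so root is in [7.500000, 7.750000]

Step 3: midpoint = (7.500000 + 7.750000)/2 = 7.625000
  f(7.625000) = -6.677734
  f(mid) < 0, so root is in [7.625000, 7.750000]

Step 4: midpoint = (7.625000 + 7.750000)/2 = 7.687500
  f(7.687500) = 4.313232
  f(mid) > 0, so root is in [7.625000, 7.687500]

midpoint = 7.687500


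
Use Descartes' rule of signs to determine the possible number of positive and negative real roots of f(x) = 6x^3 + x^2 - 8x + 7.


Descartes' rule of signs:

For positive roots, count sign changes in f(x) = 6x^3 + x^2 - 8x + 7:
Signs of coefficients: +, +, -, +
Number of sign changes: 2
Possible positive real roots: 2, 0

For negative roots, examine f(-x) = -6x^3 + x^2 + 8x + 7:
Signs of coefficients: -, +, +, +
Number of sign changes: 1
Possible negative real roots: 1

Positive roots: 2 or 0; Negative roots: 1


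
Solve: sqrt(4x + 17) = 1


Square both sides: 4x + 17 = 1^2 = 1
4x = 1 - 17 = -16
x = -4
Check: sqrt(4*(-4) + 17) = sqrt(1) = 1 ✓

x = -4


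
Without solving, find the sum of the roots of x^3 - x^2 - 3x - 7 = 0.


By Vieta's formulas for x^3 + bx^2 + cx + d = 0:
  r1 + r2 + r3 = -b/a = 1
  r1*r2 + r1*r3 + r2*r3 = c/a = -3
  r1*r2*r3 = -d/a = 7


Sum = 1


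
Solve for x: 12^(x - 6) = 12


Express both sides with the same base.
12 = 12^1
Since the bases match, equate exponents: x - 6 = 1
So x = 1 - (-6) = 7

x = 7


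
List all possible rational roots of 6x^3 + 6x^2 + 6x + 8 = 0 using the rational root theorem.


Rational root theorem: possible roots are ±p/q where:
  p divides the constant term (8): p ∈ {1, 2, 4, 8}
  q divides the leading coefficient (6): q ∈ {1, 2, 3, 6}

All possible rational roots: -8, -4, -8/3, -2, -4/3, -1, -2/3, -1/2, -1/3, -1/6, 1/6, 1/3, 1/2, 2/3, 1, 4/3, 2, 8/3, 4, 8

-8, -4, -8/3, -2, -4/3, -1, -2/3, -1/2, -1/3, -1/6, 1/6, 1/3, 1/2, 2/3, 1, 4/3, 2, 8/3, 4, 8


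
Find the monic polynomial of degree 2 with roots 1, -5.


A monic polynomial with roots 1, -5 is:
p(x) = (x - 1)(x + 5)
After multiplying by (x - 1): x - 1
After multiplying by (x + 5): x^2 + 4x - 5

x^2 + 4x - 5


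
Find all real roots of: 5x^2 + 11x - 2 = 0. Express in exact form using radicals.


Using the quadratic formula: x = (-b ± sqrt(b^2 - 4ac)) / (2a)
Here a = 5, b = 11, c = -2
Discriminant = b^2 - 4ac = 11^2 - 4(5)(-2) = 121 + 40 = 161
Since discriminant = 161 > 0, there are two real roots.
x = (-11 ± sqrt(161)) / 10
Numerically: x ≈ 0.1689 or x ≈ -2.3689

x = (-11 + sqrt(161)) / 10 or x = (-11 - sqrt(161)) / 10


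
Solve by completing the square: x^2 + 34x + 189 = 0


Start: x^2 + 34x + 189 = 0
Move constant: x^2 + 34x = -189
Half of 34 is 17, squared is 289
Add 289 to both sides: x^2 + 34x + 289 = 100
(x + 17)^2 = 100
x + 17 = ±10
x = -17 + 10 = -7 or x = -17 - 10 = -27

x = -27, x = -7


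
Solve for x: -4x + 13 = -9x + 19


Starting with: -4x + 13 = -9x + 19
Move all x terms to left: (-4 + 9)x = 19 - 13
Simplify: 5x = 6
Divide both sides by 5: x = 6/5

x = 6/5


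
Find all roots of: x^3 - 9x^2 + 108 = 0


Let p(x) = x^3 - 9x^2 + 108. By the rational root theorem (leading coefficient 1), any rational root is an integer divisor of 108: try ±1, ±2, ... in turn.
Test x = 1: value = 100 ≠ 0.
Test x = -1: value = 98 ≠ 0.
Test x = 2: value = 80 ≠ 0.
Test x = -2: value = 64 ≠ 0.
Test x = 3: value = 54 ≠ 0.
Test x = -3: value = 0 ✓, so (x + 3) is a factor.
Synthetic division by (x + 3): bring down 1; 1(-3) - 9 = -12; (-12)(-3) + 0 = 36; 36(-3) + 108 = 0 → quotient x^2 - 12x + 36, remainder 0.
Solve the quadratic x^2 - 12x + 36 = 0: discriminant = (-12)^2 - 4(1)(36) = 144 - 144 = 0.
Discriminant = 0, so a double root: x = 12/2 = 6.
Collecting all roots found:

x = -3, x = 6 (multiplicity 2)


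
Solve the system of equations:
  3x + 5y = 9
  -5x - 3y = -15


Using Cramer's rule:
Determinant D = (3)(-3) - (-5)(5) = -9 + 25 = 16
Dx = (9)(-3) - (-15)(5) = -27 + 75 = 48
Dy = (3)(-15) - (-5)(9) = -45 + 45 = 0
x = Dx/D = 48/16 = 3
y = Dy/D = 0/16 = 0

x = 3, y = 0


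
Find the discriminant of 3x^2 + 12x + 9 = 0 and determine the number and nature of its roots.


For ax^2 + bx + c = 0, discriminant D = b^2 - 4ac
Here a = 3, b = 12, c = 9
D = (12)^2 - 4(3)(9) = 144 - 108 = 36

D = 36 > 0 and is a perfect square (sqrt = 6)
The equation has 2 distinct real rational roots.

Discriminant = 36, 2 distinct real rational roots


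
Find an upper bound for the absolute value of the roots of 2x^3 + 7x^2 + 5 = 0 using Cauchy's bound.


Cauchy's bound: all roots r satisfy |r| <= 1 + max(|a_i/a_n|) for i = 0,...,n-1
where a_n is the leading coefficient.

Coefficients: [2, 7, 0, 5]
Leading coefficient a_n = 2
Ratios |a_i/a_n|: 7/2, 0, 5/2
Maximum ratio: 7/2
Cauchy's bound: |r| <= 1 + 7/2 = 9/2

Upper bound = 9/2


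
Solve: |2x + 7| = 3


An absolute value equation |expr| = 3 gives two cases:
Case 1: 2x + 7 = 3
  2x = -4, so x = -2
Case 2: 2x + 7 = -3
  2x = -10, so x = -5

x = -5, x = -2


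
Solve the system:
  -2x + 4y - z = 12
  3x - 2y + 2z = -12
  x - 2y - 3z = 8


Using Cramer's rule. Expand each determinant along the first row.
D  = (-2)*[(-2)*(-3) - 2*(-2)] - 4*[3*(-3) - 2*1] + (-1)*[3*(-2) - (-2)*1]
  = (-2)*(10) - 4*(-11) + (-1)*(-4) = 28
Dx = 12*[(-2)*(-3) - 2*(-2)] - 4*[(-12)*(-3) - 2*8] + (-1)*[(-12)*(-2) - (-2)*8]
  = 12*(10) - 4*(20) + (-1)*(40) = 0
Dy = (-2)*[(-12)*(-3) - 2*8] - 12*[3*(-3) - 2*1] + (-1)*[3*8 - (-12)*1]
  = (-2)*(20) - 12*(-11) + (-1)*(36) = 56
Dz = (-2)*[(-2)*8 - (-12)*(-2)] - 4*[3*8 - (-12)*1] + 12*[3*(-2) - (-2)*1]
  = (-2)*(-40) - 4*(36) + 12*(-4) = -112
x = Dx/D = 0/28 = 0, y = Dy/D = 56/28 = 2, z = Dz/D = -112/28 = -4
Check eq1: (-2)(0) + (4)(2) + (-1)(-4) = 12 = 12 ✓
Check eq2: (3)(0) + (-2)(2) + (2)(-4) = -12 = -12 ✓
Check eq3: (1)(0) + (-2)(2) + (-3)(-4) = 8 = 8 ✓

x = 0, y = 2, z = -4


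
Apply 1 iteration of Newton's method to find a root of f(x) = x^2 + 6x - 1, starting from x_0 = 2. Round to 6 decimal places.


Newton's method: x_(n+1) = x_n - f(x_n)/f'(x_n)
f(x) = x^2 + 6x - 1
f'(x) = 2x + 6

Iteration 1:
  f(2.000000) = 15.000000
  f'(2.000000) = 10.000000
  x_1 = 2.000000 - (15.000000)/(10.000000) = 0.500000

x_1 = 0.500000


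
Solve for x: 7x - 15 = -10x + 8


Starting with: 7x - 15 = -10x + 8
Move all x terms to left: (7 + 10)x = 8 + 15
Simplify: 17x = 23
Divide both sides by 17: x = 23/17

x = 23/17


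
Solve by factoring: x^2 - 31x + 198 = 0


We need two numbers that multiply to 198 and add to -31.
Those numbers are -22 and -9 (since (-22) * (-9) = 198 and (-22) + (-9) = -31).
So x^2 - 31x + 198 = (x - 22)(x - 9) = 0
Setting each factor to zero: x = 22 or x = 9

x = 9, x = 22


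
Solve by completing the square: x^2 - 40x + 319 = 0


Start: x^2 - 40x + 319 = 0
Move constant: x^2 - 40x = -319
Half of -40 is -20, squared is 400
Add 400 to both sides: x^2 - 40x + 400 = 81
(x - 20)^2 = 81
x - 20 = ±9
x = 20 + 9 = 29 or x = 20 - 9 = 11

x = 11, x = 29


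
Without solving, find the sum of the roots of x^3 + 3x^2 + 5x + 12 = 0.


By Vieta's formulas for x^3 + bx^2 + cx + d = 0:
  r1 + r2 + r3 = -b/a = -3
  r1*r2 + r1*r3 + r2*r3 = c/a = 5
  r1*r2*r3 = -d/a = -12


Sum = -3


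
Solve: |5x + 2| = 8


An absolute value equation |expr| = 8 gives two cases:
Case 1: 5x + 2 = 8
  5x = 6, so x = 6/5
Case 2: 5x + 2 = -8
  5x = -10, so x = -2

x = -2, x = 6/5


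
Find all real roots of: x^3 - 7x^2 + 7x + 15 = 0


Let p(x) = x^3 - 7x^2 + 7x + 15. By the rational root theorem (leading coefficient 1), any rational root is an integer divisor of 15: try ±1, ±2, ... in turn.
Test x = 1: value = 16 ≠ 0.
Test x = -1: value = 0 ✓, so (x + 1) is a factor.
Synthetic division by (x + 1): bring down 1; 1(-1) - 7 = -8; (-8)(-1) + 7 = 15; 15(-1) + 15 = 0 → quotient x^2 - 8x + 15, remainder 0.
Solve the quadratic x^2 - 8x + 15 = 0: discriminant = (-8)^2 - 4(1)(15) = 64 - 60 = 4.
sqrt(4) = 2, so x = (8 ± 2)/2: x = 5 or x = 3.

x = -1, x = 3, x = 5


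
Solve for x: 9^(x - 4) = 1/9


Express both sides with the same base.
1/9 = 9^(-1)
Since the bases match, equate exponents: x - 4 = -1
So x = -1 - (-4) = 3

x = 3


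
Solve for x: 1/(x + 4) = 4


Multiply both sides by (x + 4): 1 = 4(x + 4)
Distribute: 1 = 4x + 16
4x = 1 - 16 = -15
x = -15/4

x = -15/4


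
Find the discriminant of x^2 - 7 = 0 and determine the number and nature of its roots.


For ax^2 + bx + c = 0, discriminant D = b^2 - 4ac
Here a = 1, b = 0, c = -7
D = (0)^2 - 4(1)(-7) = 0 + 28 = 28

D = 28 > 0 but not a perfect square
The equation has 2 distinct real irrational roots.

Discriminant = 28, 2 distinct real irrational roots


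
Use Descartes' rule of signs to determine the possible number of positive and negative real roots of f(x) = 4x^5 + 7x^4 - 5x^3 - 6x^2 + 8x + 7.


Descartes' rule of signs:

For positive roots, count sign changes in f(x) = 4x^5 + 7x^4 - 5x^3 - 6x^2 + 8x + 7:
Signs of coefficients: +, +, -, -, +, +
Number of sign changes: 2
Possible positive real roots: 2, 0

For negative roots, examine f(-x) = -4x^5 + 7x^4 + 5x^3 - 6x^2 - 8x + 7:
Signs of coefficients: -, +, +, -, -, +
Number of sign changes: 3
Possible negative real roots: 3, 1

Positive roots: 2 or 0; Negative roots: 3 or 1


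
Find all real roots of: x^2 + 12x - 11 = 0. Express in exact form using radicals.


Using the quadratic formula: x = (-b ± sqrt(b^2 - 4ac)) / (2a)
Here a = 1, b = 12, c = -11
Discriminant = b^2 - 4ac = 12^2 - 4(1)(-11) = 144 + 44 = 188
Since discriminant = 188 > 0, there are two real roots.
x = (-12 ± 2*sqrt(47)) / 2
Simplifying: x = -6 ± sqrt(47)
Numerically: x ≈ 0.8557 or x ≈ -12.8557

x = -6 + sqrt(47) or x = -6 - sqrt(47)


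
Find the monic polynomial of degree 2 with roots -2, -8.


A monic polynomial with roots -2, -8 is:
p(x) = (x + 2)(x + 8)
After multiplying by (x + 2): x + 2
After multiplying by (x + 8): x^2 + 10x + 16

x^2 + 10x + 16


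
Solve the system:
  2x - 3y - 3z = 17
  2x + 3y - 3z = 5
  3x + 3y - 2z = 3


Using Cramer's rule. Expand each determinant along the first row.
D  = 2*[3*(-2) - (-3)*3] - (-3)*[2*(-2) - (-3)*3] + (-3)*[2*3 - 3*3]
  = 2*(3) - (-3)*(5) + (-3)*(-3) = 30
Dx = 17*[3*(-2) - (-3)*3] - (-3)*[5*(-2) - (-3)*3] + (-3)*[5*3 - 3*3]
  = 17*(3) - (-3)*(-1) + (-3)*(6) = 30
Dy = 2*[5*(-2) - (-3)*3] - 17*[2*(-2) - (-3)*3] + (-3)*[2*3 - 5*3]
  = 2*(-1) - 17*(5) + (-3)*(-9) = -60
Dz = 2*[3*3 - 5*3] - (-3)*[2*3 - 5*3] + 17*[2*3 - 3*3]
  = 2*(-6) - (-3)*(-9) + 17*(-3) = -90
x = Dx/D = 30/30 = 1, y = Dy/D = -60/30 = -2, z = Dz/D = -90/30 = -3
Check eq1: (2)(1) + (-3)(-2) + (-3)(-3) = 17 = 17 ✓
Check eq2: (2)(1) + (3)(-2) + (-3)(-3) = 5 = 5 ✓
Check eq3: (3)(1) + (3)(-2) + (-2)(-3) = 3 = 3 ✓

x = 1, y = -2, z = -3


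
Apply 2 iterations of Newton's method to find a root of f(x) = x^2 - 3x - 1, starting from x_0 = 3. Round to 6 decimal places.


Newton's method: x_(n+1) = x_n - f(x_n)/f'(x_n)
f(x) = x^2 - 3x - 1
f'(x) = 2x - 3

Iteration 1:
  f(3.000000) = -1.000000
  f'(3.000000) = 3.000000
  x_1 = 3.000000 - (-1.000000)/(3.000000) = 3.333333

Iteration 2:
  f(3.333333) = 0.111111
  f'(3.333333) = 3.666667
  x_2 = 3.333333 - (0.111111)/(3.666667) = 3.303030

x_2 = 3.303030


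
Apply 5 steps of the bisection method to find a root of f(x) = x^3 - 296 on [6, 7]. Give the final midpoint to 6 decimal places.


f(x) = x^3 - 296
f(6) = -80 < 0
f(7) = 47 > 0

Step 1: midpoint = (6.000000 + 7.000000)/2 = 6.500000
  f(6.500000) = -21.375000
  f(mid) < 0, so root is in [6.500000, 7.000000]

Step 2: midpoint = (6.500000 + 7.000000)/2 = 6.750000
  f(6.750000) = 11.546875
  f(mid) > 0, so root is in [6.500000, 6.750000]

Step 3: midpoint = (6.500000 + 6.750000)/2 = 6.625000
  f(6.625000) = -5.224609
  f(mid) < 0, so root is in [6.625000, 6.750000]

Step 4: midpoint = (6.625000 + 6.750000)/2 = 6.687500
  f(6.687500) = 3.082764
  f(mid) > 0, so root is in [6.625000, 6.687500]

Step 5: midpoint = (6.625000 + 6.687500)/2 = 6.656250
  f(6.656250) = -1.090424
  f(mid) < 0, so root is in [6.656250, 6.687500]

midpoint = 6.656250


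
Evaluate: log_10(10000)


We need the exponent such that 10^? = 10000
10^4 = 10000
Therefore log_10(10000) = 4

4


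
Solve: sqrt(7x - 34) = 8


Square both sides: 7x - 34 = 8^2 = 64
7x = 64 + 34 = 98
x = 14
Check: sqrt(7*14 - 34) = sqrt(64) = 8 ✓

x = 14


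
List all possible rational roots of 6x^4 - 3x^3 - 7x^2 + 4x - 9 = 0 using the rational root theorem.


Rational root theorem: possible roots are ±p/q where:
  p divides the constant term (-9): p ∈ {1, 3, 9}
  q divides the leading coefficient (6): q ∈ {1, 2, 3, 6}

All possible rational roots: -9, -9/2, -3, -3/2, -1, -1/2, -1/3, -1/6, 1/6, 1/3, 1/2, 1, 3/2, 3, 9/2, 9

-9, -9/2, -3, -3/2, -1, -1/2, -1/3, -1/6, 1/6, 1/3, 1/2, 1, 3/2, 3, 9/2, 9


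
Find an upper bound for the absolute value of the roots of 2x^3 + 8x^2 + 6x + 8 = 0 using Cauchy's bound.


Cauchy's bound: all roots r satisfy |r| <= 1 + max(|a_i/a_n|) for i = 0,...,n-1
where a_n is the leading coefficient.

Coefficients: [2, 8, 6, 8]
Leading coefficient a_n = 2
Ratios |a_i/a_n|: 4, 3, 4
Maximum ratio: 4
Cauchy's bound: |r| <= 1 + 4 = 5

Upper bound = 5


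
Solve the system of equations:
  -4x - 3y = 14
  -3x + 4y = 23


Using Cramer's rule:
Determinant D = (-4)(4) - (-3)(-3) = -16 - 9 = -25
Dx = (14)(4) - (23)(-3) = 56 + 69 = 125
Dy = (-4)(23) - (-3)(14) = -92 + 42 = -50
x = Dx/D = 125/-25 = -5
y = Dy/D = -50/-25 = 2

x = -5, y = 2


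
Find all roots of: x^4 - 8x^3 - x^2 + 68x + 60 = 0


Let p(x) = x^4 - 8x^3 - x^2 + 68x + 60. By the rational root theorem (leading coefficient 1), any rational root is an integer divisor of 60: try ±1, ±2, ... in turn.
Test x = 1: value = 120 ≠ 0.
Test x = -1: value = 0 ✓, so (x + 1) is a factor.
Synthetic division by (x + 1): bring down 1; 1(-1) - 8 = -9; (-9)(-1) - 1 = 8; 8(-1) + 68 = 60; 60(-1) + 60 = 0 → quotient x^3 - 9x^2 + 8x + 60, remainder 0.
Continue with the quotient x^3 - 9x^2 + 8x + 60 (candidates must divide 60; re-test x = -1 first in case it repeats).
Test x = -1: value = 42 ≠ 0.
Test x = 2: value = 48 ≠ 0.
Test x = -2: value = 0 ✓, so (x + 2) is a factor.
Synthetic division by (x + 2): bring down 1; 1(-2) - 9 = -11; (-11)(-2) + 8 = 30; 30(-2) + 60 = 0 → quotient x^2 - 11x + 30, remainder 0.
Solve the quadratic x^2 - 11x + 30 = 0: discriminant = (-11)^2 - 4(1)(30) = 121 - 120 = 1.
sqrt(1) = 1, so x = (11 ± 1)/2: x = 6 or x = 5.
Collecting all roots found:

x = -2, x = -1, x = 5, x = 6


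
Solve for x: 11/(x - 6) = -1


Multiply both sides by (x - 6): 11 = -1(x - 6)
Distribute: 11 = -x + 6
-x = 11 - 6 = 5
x = -5

x = -5


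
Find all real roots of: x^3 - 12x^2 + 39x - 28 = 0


Let p(x) = x^3 - 12x^2 + 39x - 28. By the rational root theorem (leading coefficient 1), any rational root is an integer divisor of 28: try ±1, ±2, ... in turn.
Test x = 1: value = 0 ✓, so (x - 1) is a factor.
Synthetic division by (x - 1): bring down 1; 1(1) - 12 = -11; (-11)(1) + 39 = 28; 28(1) - 28 = 0 → quotient x^2 - 11x + 28, remainder 0.
Solve the quadratic x^2 - 11x + 28 = 0: discriminant = (-11)^2 - 4(1)(28) = 121 - 112 = 9.
sqrt(9) = 3, so x = (11 ± 3)/2: x = 7 or x = 4.

x = 1, x = 4, x = 7


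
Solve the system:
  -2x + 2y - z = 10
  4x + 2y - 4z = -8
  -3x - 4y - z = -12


Using Cramer's rule. Expand each determinant along the first row.
D  = (-2)*[2*(-1) - (-4)*(-4)] - 2*[4*(-1) - (-4)*(-3)] + (-1)*[4*(-4) - 2*(-3)]
  = (-2)*(-18) - 2*(-16) + (-1)*(-10) = 78
Dx = 10*[2*(-1) - (-4)*(-4)] - 2*[(-8)*(-1) - (-4)*(-12)] + (-1)*[(-8)*(-4) - 2*(-12)]
  = 10*(-18) - 2*(-40) + (-1)*(56) = -156
Dy = (-2)*[(-8)*(-1) - (-4)*(-12)] - 10*[4*(-1) - (-4)*(-3)] + (-1)*[4*(-12) - (-8)*(-3)]
  = (-2)*(-40) - 10*(-16) + (-1)*(-72) = 312
Dz = (-2)*[2*(-12) - (-8)*(-4)] - 2*[4*(-12) - (-8)*(-3)] + 10*[4*(-4) - 2*(-3)]
  = (-2)*(-56) - 2*(-72) + 10*(-10) = 156
x = Dx/D = -156/78 = -2, y = Dy/D = 312/78 = 4, z = Dz/D = 156/78 = 2
Check eq1: (-2)(-2) + (2)(4) + (-1)(2) = 10 = 10 ✓
Check eq2: (4)(-2) + (2)(4) + (-4)(2) = -8 = -8 ✓
Check eq3: (-3)(-2) + (-4)(4) + (-1)(2) = -12 = -12 ✓

x = -2, y = 4, z = 2


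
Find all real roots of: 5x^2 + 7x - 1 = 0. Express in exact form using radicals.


Using the quadratic formula: x = (-b ± sqrt(b^2 - 4ac)) / (2a)
Here a = 5, b = 7, c = -1
Discriminant = b^2 - 4ac = 7^2 - 4(5)(-1) = 49 + 20 = 69
Since discriminant = 69 > 0, there are two real roots.
x = (-7 ± sqrt(69)) / 10
Numerically: x ≈ 0.1307 or x ≈ -1.5307

x = (-7 + sqrt(69)) / 10 or x = (-7 - sqrt(69)) / 10


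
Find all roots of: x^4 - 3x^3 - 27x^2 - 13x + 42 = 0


Let p(x) = x^4 - 3x^3 - 27x^2 - 13x + 42. By the rational root theorem (leading coefficient 1), any rational root is an integer divisor of 42: try ±1, ±2, ... in turn.
Test x = 1: value = 0 ✓, so (x - 1) is a factor.
Synthetic division by (x - 1): bring down 1; 1(1) - 3 = -2; (-2)(1) - 27 = -29; (-29)(1) - 13 = -42; (-42)(1) + 42 = 0 → quotient x^3 - 2x^2 - 29x - 42, remainder 0.
Continue with the quotient x^3 - 2x^2 - 29x - 42 (candidates must divide 42; re-test x = 1 first in case it repeats).
Test x = 1: value = -72 ≠ 0.
Test x = -1: value = -16 ≠ 0.
Test x = 2: value = -100 ≠ 0.
Test x = -2: value = 0 ✓, so (x + 2) is a factor.
Synthetic division by (x + 2): bring down 1; 1(-2) - 2 = -4; (-4)(-2) - 29 = -21; (-21)(-2) - 42 = 0 → quotient x^2 - 4x - 21, remainder 0.
Solve the quadratic x^2 - 4x - 21 = 0: discriminant = (-4)^2 - 4(1)(-21) = 16 + 84 = 100.
sqrt(100) = 10, so x = (4 ± 10)/2: x = 7 or x = -3.
Collecting all roots found:

x = -3, x = -2, x = 1, x = 7


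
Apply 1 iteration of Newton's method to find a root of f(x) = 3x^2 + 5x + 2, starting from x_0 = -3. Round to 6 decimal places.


Newton's method: x_(n+1) = x_n - f(x_n)/f'(x_n)
f(x) = 3x^2 + 5x + 2
f'(x) = 6x + 5

Iteration 1:
  f(-3.000000) = 14.000000
  f'(-3.000000) = -13.000000
  x_1 = -3.000000 - (14.000000)/(-13.000000) = -1.923077

x_1 = -1.923077


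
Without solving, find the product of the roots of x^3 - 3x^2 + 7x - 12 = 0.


By Vieta's formulas for x^3 + bx^2 + cx + d = 0:
  r1 + r2 + r3 = -b/a = 3
  r1*r2 + r1*r3 + r2*r3 = c/a = 7
  r1*r2*r3 = -d/a = 12


Product = 12


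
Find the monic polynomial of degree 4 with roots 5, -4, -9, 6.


A monic polynomial with roots 5, -4, -9, 6 is:
p(x) = (x - 5)(x + 4)(x + 9)(x - 6)
After multiplying by (x - 5): x - 5
After multiplying by (x + 4): x^2 - x - 20
After multiplying by (x + 9): x^3 + 8x^2 - 29x - 180
After multiplying by (x - 6): x^4 + 2x^3 - 77x^2 - 6x + 1080

x^4 + 2x^3 - 77x^2 - 6x + 1080


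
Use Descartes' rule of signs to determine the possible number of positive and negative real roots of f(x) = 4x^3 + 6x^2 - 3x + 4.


Descartes' rule of signs:

For positive roots, count sign changes in f(x) = 4x^3 + 6x^2 - 3x + 4:
Signs of coefficients: +, +, -, +
Number of sign changes: 2
Possible positive real roots: 2, 0

For negative roots, examine f(-x) = -4x^3 + 6x^2 + 3x + 4:
Signs of coefficients: -, +, +, +
Number of sign changes: 1
Possible negative real roots: 1

Positive roots: 2 or 0; Negative roots: 1


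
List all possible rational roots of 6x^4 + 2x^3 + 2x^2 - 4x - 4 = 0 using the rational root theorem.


Rational root theorem: possible roots are ±p/q where:
  p divides the constant term (-4): p ∈ {1, 2, 4}
  q divides the leading coefficient (6): q ∈ {1, 2, 3, 6}

All possible rational roots: -4, -2, -4/3, -1, -2/3, -1/2, -1/3, -1/6, 1/6, 1/3, 1/2, 2/3, 1, 4/3, 2, 4

-4, -2, -4/3, -1, -2/3, -1/2, -1/3, -1/6, 1/6, 1/3, 1/2, 2/3, 1, 4/3, 2, 4


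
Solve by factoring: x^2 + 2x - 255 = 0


We need two numbers that multiply to -255 and add to 2.
Those numbers are 17 and -15 (since 17 * (-15) = -255 and 17 + (-15) = 2).
So x^2 + 2x - 255 = (x + 17)(x - 15) = 0
Setting each factor to zero: x = -17 or x = 15

x = -17, x = 15


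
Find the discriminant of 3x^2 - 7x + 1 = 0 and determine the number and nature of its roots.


For ax^2 + bx + c = 0, discriminant D = b^2 - 4ac
Here a = 3, b = -7, c = 1
D = (-7)^2 - 4(3)(1) = 49 - 12 = 37

D = 37 > 0 but not a perfect square
The equation has 2 distinct real irrational roots.

Discriminant = 37, 2 distinct real irrational roots


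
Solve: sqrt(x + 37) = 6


Square both sides: x + 37 = 6^2 = 36
x = 36 - 37 = -1
x = -1
Check: sqrt(1*(-1) + 37) = sqrt(36) = 6 ✓

x = -1


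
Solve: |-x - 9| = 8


An absolute value equation |expr| = 8 gives two cases:
Case 1: -x - 9 = 8
  -x = 17, so x = -17
Case 2: -x - 9 = -8
  -x = 1, so x = -1

x = -17, x = -1


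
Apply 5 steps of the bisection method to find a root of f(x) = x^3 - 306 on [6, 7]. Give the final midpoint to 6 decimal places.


f(x) = x^3 - 306
f(6) = -90 < 0
f(7) = 37 > 0

Step 1: midpoint = (6.000000 + 7.000000)/2 = 6.500000
  f(6.500000) = -31.375000
  f(mid) < 0, so root is in [6.500000, 7.000000]

Step 2: midpoint = (6.500000 + 7.000000)/2 = 6.750000
  f(6.750000) = 1.546875
  f(mid) > 0, so root is in [6.500000, 6.750000]

Step 3: midpoint = (6.500000 + 6.750000)/2 = 6.625000
  f(6.625000) = -15.224609
  f(mid) < 0, so root is in [6.625000, 6.750000]

Step 4: midpoint = (6.625000 + 6.750000)/2 = 6.687500
  f(6.687500) = -6.917236
  f(mid) < 0, so root is in [6.687500, 6.750000]

Step 5: midpoint = (6.687500 + 6.750000)/2 = 6.718750
  f(6.718750) = -2.704865
  f(mid) < 0, so root is in [6.718750, 6.750000]

midpoint = 6.718750


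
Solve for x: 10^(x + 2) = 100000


Express both sides with the same base.
100000 = 10^5
Since the bases match, equate exponents: x + 2 = 5
So x = 5 - (2) = 3

x = 3


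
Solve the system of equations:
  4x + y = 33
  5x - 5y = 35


Using Cramer's rule:
Determinant D = (4)(-5) - (5)(1) = -20 - 5 = -25
Dx = (33)(-5) - (35)(1) = -165 - 35 = -200
Dy = (4)(35) - (5)(33) = 140 - 165 = -25
x = Dx/D = -200/-25 = 8
y = Dy/D = -25/-25 = 1

x = 8, y = 1


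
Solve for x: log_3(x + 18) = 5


Convert to exponential form: x + 18 = 3^5 = 243
x = 243 - 18 = 225
Check: log_3(225 + 18) = log_3(243) = log_3(243) = 5 ✓

x = 225


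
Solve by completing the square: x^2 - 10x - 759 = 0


Start: x^2 - 10x - 759 = 0
Move constant: x^2 - 10x = 759
Half of -10 is -5, squared is 25
Add 25 to both sides: x^2 - 10x + 25 = 784
(x - 5)^2 = 784
x - 5 = ±28
x = 5 + 28 = 33 or x = 5 - 28 = -23

x = -23, x = 33


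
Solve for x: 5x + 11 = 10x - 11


Starting with: 5x + 11 = 10x - 11
Move all x terms to left: (5 - 10)x = -11 - 11
Simplify: -5x = -22
Divide both sides by -5: x = 22/5

x = 22/5


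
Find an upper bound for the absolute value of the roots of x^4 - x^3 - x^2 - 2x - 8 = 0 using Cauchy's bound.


Cauchy's bound: all roots r satisfy |r| <= 1 + max(|a_i/a_n|) for i = 0,...,n-1
where a_n is the leading coefficient.

Coefficients: [1, -1, -1, -2, -8]
Leading coefficient a_n = 1
Ratios |a_i/a_n|: 1, 1, 2, 8
Maximum ratio: 8
Cauchy's bound: |r| <= 1 + 8 = 9

Upper bound = 9


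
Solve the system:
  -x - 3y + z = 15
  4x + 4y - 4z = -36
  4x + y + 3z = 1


Using Cramer's rule. Expand each determinant along the first row.
D  = (-1)*[4*3 - (-4)*1] - (-3)*[4*3 - (-4)*4] + 1*[4*1 - 4*4]
  = (-1)*(16) - (-3)*(28) + 1*(-12) = 56
Dx = 15*[4*3 - (-4)*1] - (-3)*[(-36)*3 - (-4)*1] + 1*[(-36)*1 - 4*1]
  = 15*(16) - (-3)*(-104) + 1*(-40) = -112
Dy = (-1)*[(-36)*3 - (-4)*1] - 15*[4*3 - (-4)*4] + 1*[4*1 - (-36)*4]
  = (-1)*(-104) - 15*(28) + 1*(148) = -168
Dz = (-1)*[4*1 - (-36)*1] - (-3)*[4*1 - (-36)*4] + 15*[4*1 - 4*4]
  = (-1)*(40) - (-3)*(148) + 15*(-12) = 224
x = Dx/D = -112/56 = -2, y = Dy/D = -168/56 = -3, z = Dz/D = 224/56 = 4
Check eq1: (-1)(-2) + (-3)(-3) + (1)(4) = 15 = 15 ✓
Check eq2: (4)(-2) + (4)(-3) + (-4)(4) = -36 = -36 ✓
Check eq3: (4)(-2) + (1)(-3) + (3)(4) = 1 = 1 ✓

x = -2, y = -3, z = 4


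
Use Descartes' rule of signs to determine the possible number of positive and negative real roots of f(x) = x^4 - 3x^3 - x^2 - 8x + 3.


Descartes' rule of signs:

For positive roots, count sign changes in f(x) = x^4 - 3x^3 - x^2 - 8x + 3:
Signs of coefficients: +, -, -, -, +
Number of sign changes: 2
Possible positive real roots: 2, 0

For negative roots, examine f(-x) = x^4 + 3x^3 - x^2 + 8x + 3:
Signs of coefficients: +, +, -, +, +
Number of sign changes: 2
Possible negative real roots: 2, 0

Positive roots: 2 or 0; Negative roots: 2 or 0


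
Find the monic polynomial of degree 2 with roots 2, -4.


A monic polynomial with roots 2, -4 is:
p(x) = (x - 2)(x + 4)
After multiplying by (x - 2): x - 2
After multiplying by (x + 4): x^2 + 2x - 8

x^2 + 2x - 8


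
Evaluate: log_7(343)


We need the exponent such that 7^? = 343
7^3 = 343
Therefore log_7(343) = 3

3


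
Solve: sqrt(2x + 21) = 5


Square both sides: 2x + 21 = 5^2 = 25
2x = 25 - 21 = 4
x = 2
Check: sqrt(2*2 + 21) = sqrt(25) = 5 ✓

x = 2


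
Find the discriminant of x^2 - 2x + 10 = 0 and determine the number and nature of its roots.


For ax^2 + bx + c = 0, discriminant D = b^2 - 4ac
Here a = 1, b = -2, c = 10
D = (-2)^2 - 4(1)(10) = 4 - 40 = -36

D = -36 < 0
The equation has no real roots (2 complex conjugate roots).

Discriminant = -36, no real roots (2 complex conjugate roots)


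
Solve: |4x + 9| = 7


An absolute value equation |expr| = 7 gives two cases:
Case 1: 4x + 9 = 7
  4x = -2, so x = -1/2
Case 2: 4x + 9 = -7
  4x = -16, so x = -4

x = -4, x = -1/2


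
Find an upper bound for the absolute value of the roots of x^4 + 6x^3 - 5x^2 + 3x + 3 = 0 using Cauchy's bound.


Cauchy's bound: all roots r satisfy |r| <= 1 + max(|a_i/a_n|) for i = 0,...,n-1
where a_n is the leading coefficient.

Coefficients: [1, 6, -5, 3, 3]
Leading coefficient a_n = 1
Ratios |a_i/a_n|: 6, 5, 3, 3
Maximum ratio: 6
Cauchy's bound: |r| <= 1 + 6 = 7

Upper bound = 7


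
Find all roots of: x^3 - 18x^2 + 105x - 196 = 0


Let p(x) = x^3 - 18x^2 + 105x - 196. By the rational root theorem (leading coefficient 1), any rational root is an integer divisor of 196: try ±1, ±2, ... in turn.
Test x = 1: value = -108 ≠ 0.
Test x = -1: value = -320 ≠ 0.
Test x = 2: value = -50 ≠ 0.
Test x = -2: value = -486 ≠ 0.
Test x = 4: value = 0 ✓, so (x - 4) is a factor.
Synthetic division by (x - 4): bring down 1; 1(4) - 18 = -14; (-14)(4) + 105 = 49; 49(4) - 196 = 0 → quotient x^2 - 14x + 49, remainder 0.
Solve the quadratic x^2 - 14x + 49 = 0: discriminant = (-14)^2 - 4(1)(49) = 196 - 196 = 0.
Discriminant = 0, so a double root: x = 14/2 = 7.
Collecting all roots found:

x = 4, x = 7 (multiplicity 2)


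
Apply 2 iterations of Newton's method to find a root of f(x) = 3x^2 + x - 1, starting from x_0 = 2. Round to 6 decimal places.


Newton's method: x_(n+1) = x_n - f(x_n)/f'(x_n)
f(x) = 3x^2 + x - 1
f'(x) = 6x + 1

Iteration 1:
  f(2.000000) = 13.000000
  f'(2.000000) = 13.000000
  x_1 = 2.000000 - (13.000000)/(13.000000) = 1.000000

Iteration 2:
  f(1.000000) = 3.000000
  f'(1.000000) = 7.000000
  x_2 = 1.000000 - (3.000000)/(7.000000) = 0.571429

x_2 = 0.571429


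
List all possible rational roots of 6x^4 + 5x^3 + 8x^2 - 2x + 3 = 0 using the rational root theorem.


Rational root theorem: possible roots are ±p/q where:
  p divides the constant term (3): p ∈ {1, 3}
  q divides the leading coefficient (6): q ∈ {1, 2, 3, 6}

All possible rational roots: -3, -3/2, -1, -1/2, -1/3, -1/6, 1/6, 1/3, 1/2, 1, 3/2, 3

-3, -3/2, -1, -1/2, -1/3, -1/6, 1/6, 1/3, 1/2, 1, 3/2, 3


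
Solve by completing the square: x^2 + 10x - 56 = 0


Start: x^2 + 10x - 56 = 0
Move constant: x^2 + 10x = 56
Half of 10 is 5, squared is 25
Add 25 to both sides: x^2 + 10x + 25 = 81
(x + 5)^2 = 81
x + 5 = ±9
x = -5 + 9 = 4 or x = -5 - 9 = -14

x = -14, x = 4


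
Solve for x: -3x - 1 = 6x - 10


Starting with: -3x - 1 = 6x - 10
Move all x terms to left: (-3 - 6)x = -10 + 1
Simplify: -9x = -9
Divide both sides by -9: x = 1

x = 1


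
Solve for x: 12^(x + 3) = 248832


Express both sides with the same base.
248832 = 12^5
Since the bases match, equate exponents: x + 3 = 5
So x = 5 - (3) = 2

x = 2


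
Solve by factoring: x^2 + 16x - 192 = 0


We need two numbers that multiply to -192 and add to 16.
Those numbers are -8 and 24 (since (-8) * 24 = -192 and (-8) + 24 = 16).
So x^2 + 16x - 192 = (x - 8)(x + 24) = 0
Setting each factor to zero: x = 8 or x = -24

x = -24, x = 8


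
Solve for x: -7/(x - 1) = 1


Multiply both sides by (x - 1): -7 = 1(x - 1)
Distribute: -7 = x - 1
x = -7 + 1 = -6
x = -6

x = -6


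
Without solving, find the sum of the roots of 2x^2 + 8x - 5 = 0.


By Vieta's formulas for ax^2 + bx + c = 0:
  Sum of roots = -b/a
  Product of roots = c/a

Here a = 2, b = 8, c = -5
Sum = -(8)/2 = -4
Product = -5/2 = -5/2

Sum = -4


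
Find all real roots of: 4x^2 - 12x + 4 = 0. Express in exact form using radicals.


Using the quadratic formula: x = (-b ± sqrt(b^2 - 4ac)) / (2a)
Here a = 4, b = -12, c = 4
Discriminant = b^2 - 4ac = (-12)^2 - 4(4)(4) = 144 - 64 = 80
Since discriminant = 80 > 0, there are two real roots.
x = (12 ± 4*sqrt(5)) / 8
Simplifying: x = (3 ± sqrt(5)) / 2
Numerically: x ≈ 2.6180 or x ≈ 0.3820

x = (3 + sqrt(5)) / 2 or x = (3 - sqrt(5)) / 2


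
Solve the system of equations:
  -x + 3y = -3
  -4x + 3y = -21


Using Cramer's rule:
Determinant D = (-1)(3) - (-4)(3) = -3 + 12 = 9
Dx = (-3)(3) - (-21)(3) = -9 + 63 = 54
Dy = (-1)(-21) - (-4)(-3) = 21 - 12 = 9
x = Dx/D = 54/9 = 6
y = Dy/D = 9/9 = 1

x = 6, y = 1


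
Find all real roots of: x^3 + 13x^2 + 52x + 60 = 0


Let p(x) = x^3 + 13x^2 + 52x + 60. By the rational root theorem (leading coefficient 1), any rational root is an integer divisor of 60: try ±1, ±2, ... in turn.
Test x = 1: value = 126 ≠ 0.
Test x = -1: value = 20 ≠ 0.
Test x = 2: value = 224 ≠ 0.
Test x = -2: value = 0 ✓, so (x + 2) is a factor.
Synthetic division by (x + 2): bring down 1; 1(-2) + 13 = 11; 11(-2) + 52 = 30; 30(-2) + 60 = 0 → quotient x^2 + 11x + 30, remainder 0.
Solve the quadratic x^2 + 11x + 30 = 0: discriminant = 11^2 - 4(1)(30) = 121 - 120 = 1.
sqrt(1) = 1, so x = (-11 ± 1)/2: x = -5 or x = -6.

x = -6, x = -5, x = -2


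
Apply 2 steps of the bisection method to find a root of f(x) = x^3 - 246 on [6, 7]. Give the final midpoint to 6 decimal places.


f(x) = x^3 - 246
f(6) = -30 < 0
f(7) = 97 > 0

Step 1: midpoint = (6.000000 + 7.000000)/2 = 6.500000
  f(6.500000) = 28.625000
  f(mid) > 0, so root is in [6.000000, 6.500000]

Step 2: midpoint = (6.000000 + 6.500000)/2 = 6.250000
  f(6.250000) = -1.859375
  f(mid) < 0, so root is in [6.250000, 6.500000]

midpoint = 6.250000


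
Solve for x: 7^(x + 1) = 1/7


Express both sides with the same base.
1/7 = 7^(-1)
Since the bases match, equate exponents: x + 1 = -1
So x = -1 - (1) = -2

x = -2


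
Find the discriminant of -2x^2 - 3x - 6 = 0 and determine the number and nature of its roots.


For ax^2 + bx + c = 0, discriminant D = b^2 - 4ac
Here a = -2, b = -3, c = -6
D = (-3)^2 - 4(-2)(-6) = 9 - 48 = -39

D = -39 < 0
The equation has no real roots (2 complex conjugate roots).

Discriminant = -39, no real roots (2 complex conjugate roots)


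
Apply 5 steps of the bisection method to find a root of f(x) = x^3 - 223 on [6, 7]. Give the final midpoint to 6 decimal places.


f(x) = x^3 - 223
f(6) = -7 < 0
f(7) = 120 > 0

Step 1: midpoint = (6.000000 + 7.000000)/2 = 6.500000
  f(6.500000) = 51.625000
  f(mid) > 0, so root is in [6.000000, 6.500000]

Step 2: midpoint = (6.000000 + 6.500000)/2 = 6.250000
  f(6.250000) = 21.140625
  f(mid) > 0, so root is in [6.000000, 6.250000]

Step 3: midpoint = (6.000000 + 6.250000)/2 = 6.125000
  f(6.125000) = 6.783203
  f(mid) > 0, so root is in [6.000000, 6.125000]

Step 4: midpoint = (6.000000 + 6.125000)/2 = 6.062500
  f(6.062500) = -0.179443
  f(mid) < 0, so root is in [6.062500, 6.125000]

Step 5: midpoint = (6.062500 + 6.125000)/2 = 6.093750
  f(6.093750) = 3.284027
  f(mid) > 0, so root is in [6.062500, 6.093750]

midpoint = 6.093750


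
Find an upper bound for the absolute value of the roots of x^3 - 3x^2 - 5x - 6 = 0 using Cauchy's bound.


Cauchy's bound: all roots r satisfy |r| <= 1 + max(|a_i/a_n|) for i = 0,...,n-1
where a_n is the leading coefficient.

Coefficients: [1, -3, -5, -6]
Leading coefficient a_n = 1
Ratios |a_i/a_n|: 3, 5, 6
Maximum ratio: 6
Cauchy's bound: |r| <= 1 + 6 = 7

Upper bound = 7


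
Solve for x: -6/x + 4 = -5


Subtract 4 from both sides: -6/x = -9
Multiply both sides by x: -6 = -9 * x
Divide by -9: x = 2/3

x = 2/3


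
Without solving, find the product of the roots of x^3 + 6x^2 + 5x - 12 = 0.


By Vieta's formulas for x^3 + bx^2 + cx + d = 0:
  r1 + r2 + r3 = -b/a = -6
  r1*r2 + r1*r3 + r2*r3 = c/a = 5
  r1*r2*r3 = -d/a = 12


Product = 12


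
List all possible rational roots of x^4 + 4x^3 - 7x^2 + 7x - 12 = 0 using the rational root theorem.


Rational root theorem: possible roots are ±p/q where:
  p divides the constant term (-12): p ∈ {1, 2, 3, 4, 6, 12}
  q divides the leading coefficient (1): q ∈ {1}

All possible rational roots: -12, -6, -4, -3, -2, -1, 1, 2, 3, 4, 6, 12

-12, -6, -4, -3, -2, -1, 1, 2, 3, 4, 6, 12


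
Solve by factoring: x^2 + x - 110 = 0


We need two numbers that multiply to -110 and add to 1.
Those numbers are -10 and 11 (since (-10) * 11 = -110 and (-10) + 11 = 1).
So x^2 + x - 110 = (x - 10)(x + 11) = 0
Setting each factor to zero: x = 10 or x = -11

x = -11, x = 10


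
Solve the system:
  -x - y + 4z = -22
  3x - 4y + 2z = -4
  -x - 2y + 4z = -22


Using Cramer's rule. Expand each determinant along the first row.
D  = (-1)*[(-4)*4 - 2*(-2)] - (-1)*[3*4 - 2*(-1)] + 4*[3*(-2) - (-4)*(-1)]
  = (-1)*(-12) - (-1)*(14) + 4*(-10) = -14
Dx = (-22)*[(-4)*4 - 2*(-2)] - (-1)*[(-4)*4 - 2*(-22)] + 4*[(-4)*(-2) - (-4)*(-22)]
  = (-22)*(-12) - (-1)*(28) + 4*(-80) = -28
Dy = (-1)*[(-4)*4 - 2*(-22)] - (-22)*[3*4 - 2*(-1)] + 4*[3*(-22) - (-4)*(-1)]
  = (-1)*(28) - (-22)*(14) + 4*(-70) = 0
Dz = (-1)*[(-4)*(-22) - (-4)*(-2)] - (-1)*[3*(-22) - (-4)*(-1)] + (-22)*[3*(-2) - (-4)*(-1)]
  = (-1)*(80) - (-1)*(-70) + (-22)*(-10) = 70
x = Dx/D = -28/-14 = 2, y = Dy/D = 0/-14 = 0, z = Dz/D = 70/-14 = -5
Check eq1: (-1)(2) + (-1)(0) + (4)(-5) = -22 = -22 ✓
Check eq2: (3)(2) + (-4)(0) + (2)(-5) = -4 = -4 ✓
Check eq3: (-1)(2) + (-2)(0) + (4)(-5) = -22 = -22 ✓

x = 2, y = 0, z = -5
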